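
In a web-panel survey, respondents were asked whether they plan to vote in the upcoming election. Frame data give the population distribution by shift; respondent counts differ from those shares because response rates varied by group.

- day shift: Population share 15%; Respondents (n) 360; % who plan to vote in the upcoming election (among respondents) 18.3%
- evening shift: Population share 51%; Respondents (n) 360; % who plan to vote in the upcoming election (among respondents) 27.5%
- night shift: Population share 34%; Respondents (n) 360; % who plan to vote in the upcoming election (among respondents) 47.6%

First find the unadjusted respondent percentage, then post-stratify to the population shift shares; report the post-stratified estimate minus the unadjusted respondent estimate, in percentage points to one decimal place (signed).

+1.8 percentage points

Unadjusted (pooled respondent) estimate weights by respondent counts:
  (360/1080)×18.3 + (360/1080)×27.5 + (360/1080)×47.6 = 31.1333%
Post-stratifying to population shares instead:
  0.15×18.3 + 0.51×27.5 + 0.34×47.6 = 32.954%
Difference = 32.954 − 31.1333 = 1.8207 pp.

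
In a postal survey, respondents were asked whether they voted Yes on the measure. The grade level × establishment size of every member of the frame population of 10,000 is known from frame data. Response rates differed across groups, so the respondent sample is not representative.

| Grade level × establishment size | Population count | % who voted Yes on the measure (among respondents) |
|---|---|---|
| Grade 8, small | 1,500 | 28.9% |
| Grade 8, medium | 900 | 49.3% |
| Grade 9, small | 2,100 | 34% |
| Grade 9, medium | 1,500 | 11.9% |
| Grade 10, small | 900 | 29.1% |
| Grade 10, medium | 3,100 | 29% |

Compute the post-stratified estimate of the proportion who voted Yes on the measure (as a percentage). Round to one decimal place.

29.3%

Weight each group's respondent value by its population share:
  Grade 8, small: (1,500/10,000) × 28.9 = 4.335
  Grade 8, medium: (900/10,000) × 49.3 = 4.437
  Grade 9, small: (2,100/10,000) × 34 = 7.14
  Grade 9, medium: (1,500/10,000) × 11.9 = 1.785
  Grade 10, small: (900/10,000) × 29.1 = 2.619
  Grade 10, medium: (3,100/10,000) × 29 = 8.99
Post-stratified estimate = 29.306 → 29.3%.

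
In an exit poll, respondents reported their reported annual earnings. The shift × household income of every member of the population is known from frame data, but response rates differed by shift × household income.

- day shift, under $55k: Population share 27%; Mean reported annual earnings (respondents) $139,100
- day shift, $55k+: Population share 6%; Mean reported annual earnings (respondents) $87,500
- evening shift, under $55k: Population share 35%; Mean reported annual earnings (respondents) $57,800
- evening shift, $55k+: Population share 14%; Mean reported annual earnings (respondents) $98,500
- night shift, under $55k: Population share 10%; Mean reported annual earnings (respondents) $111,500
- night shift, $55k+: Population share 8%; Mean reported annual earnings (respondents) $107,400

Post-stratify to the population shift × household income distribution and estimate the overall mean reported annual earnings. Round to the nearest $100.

Reweight to the known shift × household income distribution:
  day shift, under $55k: 0.27 × 139,100 = 37,557
  day shift, $55k+: 0.06 × 87,500 = 5250
  evening shift, under $55k: 0.35 × 57,800 = 20,230
  evening shift, $55k+: 0.14 × 98,500 = 13,790
  night shift, under $55k: 0.1 × 111,500 = 11,150
  night shift, $55k+: 0.08 × 107,400 = 8592
Post-stratified estimate = 96,569 → $96,600.

$96,600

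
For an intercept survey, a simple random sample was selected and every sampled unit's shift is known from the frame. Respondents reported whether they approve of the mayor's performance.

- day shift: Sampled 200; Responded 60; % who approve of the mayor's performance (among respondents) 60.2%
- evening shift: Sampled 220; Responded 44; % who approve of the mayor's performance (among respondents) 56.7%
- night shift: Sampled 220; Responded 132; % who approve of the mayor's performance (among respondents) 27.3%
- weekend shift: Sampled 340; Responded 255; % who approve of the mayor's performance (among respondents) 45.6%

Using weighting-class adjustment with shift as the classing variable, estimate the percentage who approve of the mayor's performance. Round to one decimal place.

47.0%

Class response rates: day shift 60/200 = 30%, evening shift 44/220 = 20%, night shift 132/220 = 60%, weekend shift 255/340 = 75%.
Inverse-response-rate weighting restores each class to its sampled count, so class totals weight by n_sampled:
  day shift: 200 × 60.2 = 12,040
  evening shift: 220 × 56.7 = 12,474
  night shift: 220 × 27.3 = 6006
  weekend shift: 340 × 45.6 = 15,504
Adjusted estimate = 46,024 / 980 = 46.9633 → 47.0%.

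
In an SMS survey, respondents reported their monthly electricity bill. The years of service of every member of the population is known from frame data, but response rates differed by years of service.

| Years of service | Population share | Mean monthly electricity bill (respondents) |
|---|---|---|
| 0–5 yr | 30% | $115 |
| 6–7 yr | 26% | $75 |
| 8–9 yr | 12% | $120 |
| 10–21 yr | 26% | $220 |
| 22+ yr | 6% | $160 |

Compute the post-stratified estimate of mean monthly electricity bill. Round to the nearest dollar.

Weight each group's respondent value by its population share:
  0–5 yr: 0.3 × 115 = 34.5
  6–7 yr: 0.26 × 75 = 19.5
  8–9 yr: 0.12 × 120 = 14.4
  10–21 yr: 0.26 × 220 = 57.2
  22+ yr: 0.06 × 160 = 9.6
Post-stratified estimate = 135.2 → $135.

$135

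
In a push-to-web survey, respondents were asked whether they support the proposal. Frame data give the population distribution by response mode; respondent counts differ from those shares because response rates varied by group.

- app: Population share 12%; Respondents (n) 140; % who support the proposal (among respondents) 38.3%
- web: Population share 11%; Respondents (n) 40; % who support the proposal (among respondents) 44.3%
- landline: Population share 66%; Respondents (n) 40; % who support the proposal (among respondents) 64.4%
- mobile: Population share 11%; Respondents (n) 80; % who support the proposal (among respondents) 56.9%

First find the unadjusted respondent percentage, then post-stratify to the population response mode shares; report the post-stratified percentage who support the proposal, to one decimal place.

Naive respondent-only estimate (weights = respondent counts):
  (140/300)×38.3 + (40/300)×44.3 + (40/300)×64.4 + (80/300)×56.9 = 47.54%
Reweighting by population response mode shares:
  0.12×38.3 + 0.11×44.3 + 0.66×64.4 + 0.11×56.9 = 58.232%

58.2%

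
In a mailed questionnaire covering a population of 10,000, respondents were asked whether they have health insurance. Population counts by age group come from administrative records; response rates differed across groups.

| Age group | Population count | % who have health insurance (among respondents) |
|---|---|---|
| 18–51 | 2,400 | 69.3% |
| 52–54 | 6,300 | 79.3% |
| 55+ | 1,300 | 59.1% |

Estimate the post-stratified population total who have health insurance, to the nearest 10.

7,430

Estimated count per cell = population count × respondent percentage:
  18–51: 2,400 × 69.3% = 1663.2
  52–54: 6,300 × 79.3% = 4995.9
  55+: 1,300 × 59.1% = 768.3
Estimated total = 7427.4 → 7,430.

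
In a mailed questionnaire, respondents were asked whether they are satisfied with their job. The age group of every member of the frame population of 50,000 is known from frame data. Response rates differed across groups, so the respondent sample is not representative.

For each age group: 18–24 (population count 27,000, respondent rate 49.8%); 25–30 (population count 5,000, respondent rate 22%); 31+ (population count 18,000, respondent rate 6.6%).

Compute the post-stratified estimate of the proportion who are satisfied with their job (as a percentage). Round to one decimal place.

Post-stratification weights by population share, not respondent share:
  18–24: (27,000/50,000) × 49.8 = 26.892
  25–30: (5,000/50,000) × 22 = 2.2
  31+: (18,000/50,000) × 6.6 = 2.376
Post-stratified estimate = 31.468 → 31.5%.

31.5%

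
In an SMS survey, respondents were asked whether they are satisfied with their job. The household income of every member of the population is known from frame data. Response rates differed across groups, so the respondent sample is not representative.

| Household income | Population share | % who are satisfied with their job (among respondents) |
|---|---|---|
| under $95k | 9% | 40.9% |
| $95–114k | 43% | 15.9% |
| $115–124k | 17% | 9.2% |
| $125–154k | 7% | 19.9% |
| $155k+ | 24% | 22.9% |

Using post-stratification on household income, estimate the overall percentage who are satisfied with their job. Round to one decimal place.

19.0%

Weight each group's respondent value by its population share:
  under $95k: 0.09 × 40.9 = 3.681
  $95–114k: 0.43 × 15.9 = 6.837
  $115–124k: 0.17 × 9.2 = 1.564
  $125–154k: 0.07 × 19.9 = 1.393
  $155k+: 0.24 × 22.9 = 5.496
Post-stratified estimate = 18.971 → 19.0%.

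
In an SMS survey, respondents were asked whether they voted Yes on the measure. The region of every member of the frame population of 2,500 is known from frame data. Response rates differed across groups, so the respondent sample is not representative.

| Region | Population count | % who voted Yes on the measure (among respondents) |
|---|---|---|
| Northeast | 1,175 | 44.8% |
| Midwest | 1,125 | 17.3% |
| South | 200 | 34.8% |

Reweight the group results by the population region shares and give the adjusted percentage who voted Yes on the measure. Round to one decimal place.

Post-stratification weights by population share, not respondent share:
  Northeast: (1,175/2,500) × 44.8 = 21.056
  Midwest: (1,125/2,500) × 17.3 = 7.785
  South: (200/2,500) × 34.8 = 2.784
Post-stratified estimate = 31.625 → 31.6%.

31.6%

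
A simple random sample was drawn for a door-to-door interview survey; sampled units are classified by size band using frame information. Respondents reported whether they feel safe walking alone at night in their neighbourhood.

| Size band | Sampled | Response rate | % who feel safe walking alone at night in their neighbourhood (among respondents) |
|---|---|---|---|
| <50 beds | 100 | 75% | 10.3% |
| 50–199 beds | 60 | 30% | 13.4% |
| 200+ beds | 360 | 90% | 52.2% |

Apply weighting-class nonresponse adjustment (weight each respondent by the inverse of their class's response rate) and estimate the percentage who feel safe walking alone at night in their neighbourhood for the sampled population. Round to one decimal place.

With weight = n_sampled/n_responded per class, the weighted class total is n_sampled:
  <50 beds: 100 × 10.3 = 1030
  50–199 beds: 60 × 13.4 = 804
  200+ beds: 360 × 52.2 = 18,792
Adjusted estimate = 20,626 / 520 = 39.6654 → 39.7%.

39.7%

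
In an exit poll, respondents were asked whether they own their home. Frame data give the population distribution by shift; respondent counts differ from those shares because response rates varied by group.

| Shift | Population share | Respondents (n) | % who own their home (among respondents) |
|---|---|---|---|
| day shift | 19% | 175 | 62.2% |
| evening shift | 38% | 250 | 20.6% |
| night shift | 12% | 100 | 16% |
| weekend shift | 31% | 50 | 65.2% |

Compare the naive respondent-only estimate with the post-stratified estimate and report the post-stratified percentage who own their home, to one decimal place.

Without adjustment, the pooled respondent share is:
  (175/575)×62.2 + (250/575)×20.6 + (100/575)×16 + (50/575)×65.2 = 36.3391%
Reweighting by population shift shares:
  0.19×62.2 + 0.38×20.6 + 0.12×16 + 0.31×65.2 = 41.778%

41.8%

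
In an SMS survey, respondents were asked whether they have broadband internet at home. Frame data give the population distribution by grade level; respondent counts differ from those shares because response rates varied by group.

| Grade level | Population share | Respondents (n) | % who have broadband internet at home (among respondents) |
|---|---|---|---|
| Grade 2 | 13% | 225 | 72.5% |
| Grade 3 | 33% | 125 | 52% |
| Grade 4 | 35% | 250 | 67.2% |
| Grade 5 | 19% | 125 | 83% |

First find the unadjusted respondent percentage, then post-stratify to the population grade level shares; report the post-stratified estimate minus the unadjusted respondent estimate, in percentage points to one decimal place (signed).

-3.1 percentage points

Without adjustment, the pooled respondent share is:
  (225/725)×72.5 + (125/725)×52 + (250/725)×67.2 + (125/725)×83 = 68.9483%
Post-stratified estimate weights by population shares:
  0.13×72.5 + 0.33×52 + 0.35×67.2 + 0.19×83 = 65.875%
Difference = 65.875 − 68.9483 = -3.0733 pp.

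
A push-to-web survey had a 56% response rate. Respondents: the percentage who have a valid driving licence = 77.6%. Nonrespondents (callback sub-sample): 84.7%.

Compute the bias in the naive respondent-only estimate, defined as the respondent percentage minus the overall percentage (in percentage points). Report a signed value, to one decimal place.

-3.1 percentage points

Nonresponse fraction = 1 − 0.56 = 0.44.
Bias = (nonresponse fraction) × (respondent percentage − nonrespondent percentage)
     = 0.44 × (77.6 − 84.7) = 0.44 × -7.1 = -3.124.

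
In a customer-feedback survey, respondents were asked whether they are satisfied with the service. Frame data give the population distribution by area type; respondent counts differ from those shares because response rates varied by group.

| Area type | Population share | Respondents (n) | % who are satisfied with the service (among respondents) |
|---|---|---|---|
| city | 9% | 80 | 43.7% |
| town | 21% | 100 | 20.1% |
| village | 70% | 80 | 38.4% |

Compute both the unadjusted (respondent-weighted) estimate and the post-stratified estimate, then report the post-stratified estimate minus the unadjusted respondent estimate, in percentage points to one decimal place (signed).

Unadjusted (pooled respondent) estimate weights by respondent counts:
  (80/260)×43.7 + (100/260)×20.1 + (80/260)×38.4 = 32.9923%
Reweighting by population area type shares:
  0.09×43.7 + 0.21×20.1 + 0.7×38.4 = 35.034%
Difference = 35.034 − 32.9923 = 2.0417 pp.

+2.0 percentage points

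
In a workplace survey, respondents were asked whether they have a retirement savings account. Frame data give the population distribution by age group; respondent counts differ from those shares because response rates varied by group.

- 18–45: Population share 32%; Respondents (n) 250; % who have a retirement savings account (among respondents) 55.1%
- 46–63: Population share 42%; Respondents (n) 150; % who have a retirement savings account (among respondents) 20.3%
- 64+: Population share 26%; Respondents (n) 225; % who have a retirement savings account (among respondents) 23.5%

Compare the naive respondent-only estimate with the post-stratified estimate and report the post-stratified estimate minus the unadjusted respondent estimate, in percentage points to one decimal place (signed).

-3.1 percentage points

Unadjusted (pooled respondent) estimate weights by respondent counts:
  (250/625)×55.1 + (150/625)×20.3 + (225/625)×23.5 = 35.372%
Reweighting by population age group shares:
  0.32×55.1 + 0.42×20.3 + 0.26×23.5 = 32.268%
Difference = 32.268 − 35.372 = -3.104 pp.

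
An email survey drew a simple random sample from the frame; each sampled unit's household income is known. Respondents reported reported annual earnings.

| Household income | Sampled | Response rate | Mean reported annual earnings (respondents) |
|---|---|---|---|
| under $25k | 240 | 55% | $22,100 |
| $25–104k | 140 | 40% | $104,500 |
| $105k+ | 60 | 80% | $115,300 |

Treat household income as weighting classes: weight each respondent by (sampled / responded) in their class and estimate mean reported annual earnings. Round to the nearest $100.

Each respondent's weight = sampled/responded in their class; summing within a class gives n_sampled, so:
  under $25k: 240 × 22,100 = 5,304,000
  $25–104k: 140 × 104,500 = 14,630,000
  $105k+: 60 × 115,300 = 6,918,000
Adjusted estimate = 26,852,000 / 440 = 61027.3 → $61,000.

$61,000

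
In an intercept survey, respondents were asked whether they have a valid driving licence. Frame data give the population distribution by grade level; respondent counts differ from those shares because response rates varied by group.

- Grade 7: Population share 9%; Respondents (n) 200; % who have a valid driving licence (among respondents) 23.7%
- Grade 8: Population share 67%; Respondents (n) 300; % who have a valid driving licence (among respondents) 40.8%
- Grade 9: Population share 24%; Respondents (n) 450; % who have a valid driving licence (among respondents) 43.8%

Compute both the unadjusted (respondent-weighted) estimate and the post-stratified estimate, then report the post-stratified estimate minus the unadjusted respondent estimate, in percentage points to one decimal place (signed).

+1.4 percentage points

Without adjustment, the pooled respondent share is:
  (200/950)×23.7 + (300/950)×40.8 + (450/950)×43.8 = 38.6211%
Post-stratified estimate weights by population shares:
  0.09×23.7 + 0.67×40.8 + 0.24×43.8 = 39.981%
Difference = 39.981 − 38.6211 = 1.3599 pp.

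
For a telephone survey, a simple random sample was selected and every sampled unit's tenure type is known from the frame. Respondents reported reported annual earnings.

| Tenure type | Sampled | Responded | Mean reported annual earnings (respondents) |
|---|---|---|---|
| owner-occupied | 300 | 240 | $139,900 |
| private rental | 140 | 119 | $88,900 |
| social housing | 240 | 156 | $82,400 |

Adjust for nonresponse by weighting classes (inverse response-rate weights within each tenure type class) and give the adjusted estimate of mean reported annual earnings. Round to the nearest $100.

Class response rates: owner-occupied 240/300 = 80%, private rental 119/140 = 85%, social housing 156/240 = 65%.
With weight = n_sampled/n_responded per class, the weighted class total is n_sampled:
  owner-occupied: 300 × 139,900 = 41,970,000
  private rental: 140 × 88,900 = 12,446,000
  social housing: 240 × 82,400 = 19,776,000
Adjusted estimate = 74,192,000 / 680 = 109106 → $109,100.

$109,100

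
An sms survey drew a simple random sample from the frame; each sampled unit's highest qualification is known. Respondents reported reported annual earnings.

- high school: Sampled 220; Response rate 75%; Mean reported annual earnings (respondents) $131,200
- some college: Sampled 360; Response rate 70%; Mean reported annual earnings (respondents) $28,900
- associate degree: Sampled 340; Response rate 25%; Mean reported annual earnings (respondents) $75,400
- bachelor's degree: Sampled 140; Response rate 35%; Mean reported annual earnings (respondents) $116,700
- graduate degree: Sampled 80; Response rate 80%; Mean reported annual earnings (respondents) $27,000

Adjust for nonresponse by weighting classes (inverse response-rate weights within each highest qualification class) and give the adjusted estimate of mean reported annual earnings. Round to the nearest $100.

$73,200

Inverse-response-rate weighting restores each class to its sampled count, so class totals weight by n_sampled:
  high school: 220 × 131,200 = 28,864,000
  some college: 360 × 28,900 = 10,404,000
  associate degree: 340 × 75,400 = 25,636,000
  bachelor's degree: 140 × 116,700 = 16,338,000
  graduate degree: 80 × 27,000 = 2,160,000
Adjusted estimate = 83,402,000 / 1,140 = 73159.6 → $73,200.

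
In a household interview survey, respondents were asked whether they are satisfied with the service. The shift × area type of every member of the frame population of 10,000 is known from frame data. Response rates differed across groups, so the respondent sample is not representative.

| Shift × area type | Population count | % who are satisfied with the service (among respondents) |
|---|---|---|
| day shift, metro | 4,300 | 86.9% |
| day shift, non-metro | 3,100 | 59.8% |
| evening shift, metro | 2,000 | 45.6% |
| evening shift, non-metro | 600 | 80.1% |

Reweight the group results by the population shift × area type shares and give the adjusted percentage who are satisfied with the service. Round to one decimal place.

Reweight to the known shift × area type distribution:
  day shift, metro: (4,300/10,000) × 86.9 = 37.367
  day shift, non-metro: (3,100/10,000) × 59.8 = 18.538
  evening shift, metro: (2,000/10,000) × 45.6 = 9.12
  evening shift, non-metro: (600/10,000) × 80.1 = 4.806
Post-stratified estimate = 69.831 → 69.8%.

69.8%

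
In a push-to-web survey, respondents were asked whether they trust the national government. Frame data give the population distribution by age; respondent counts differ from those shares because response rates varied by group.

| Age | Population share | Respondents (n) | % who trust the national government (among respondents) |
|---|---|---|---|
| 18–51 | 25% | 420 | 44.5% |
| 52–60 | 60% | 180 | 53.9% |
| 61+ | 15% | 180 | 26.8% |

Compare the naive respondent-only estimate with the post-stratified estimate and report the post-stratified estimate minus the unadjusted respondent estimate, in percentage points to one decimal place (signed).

+4.9 percentage points

Unadjusted (pooled respondent) estimate weights by respondent counts:
  (420/780)×44.5 + (180/780)×53.9 + (180/780)×26.8 = 42.5846%
Reweighting by population age shares:
  0.25×44.5 + 0.6×53.9 + 0.15×26.8 = 47.485%
Difference = 47.485 − 42.5846 = 4.9004 pp.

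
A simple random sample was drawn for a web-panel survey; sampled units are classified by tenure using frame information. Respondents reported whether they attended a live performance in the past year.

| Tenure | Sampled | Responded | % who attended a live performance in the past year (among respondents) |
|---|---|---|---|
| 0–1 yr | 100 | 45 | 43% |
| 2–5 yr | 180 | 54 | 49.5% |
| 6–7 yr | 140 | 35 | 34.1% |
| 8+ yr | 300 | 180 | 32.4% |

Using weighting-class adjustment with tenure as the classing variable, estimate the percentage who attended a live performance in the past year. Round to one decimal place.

Response rates by class: 0–1 yr 45/100 = 45%, 2–5 yr 54/180 = 30%, 6–7 yr 35/140 = 25%, 8+ yr 180/300 = 60%.
Weighting each respondent by the inverse class response rate inflates each class back to its sampled size, so the class weight is n_sampled:
  0–1 yr: 100 × 43 = 4300
  2–5 yr: 180 × 49.5 = 8910
  6–7 yr: 140 × 34.1 = 4774
  8+ yr: 300 × 32.4 = 9720
Adjusted estimate = 27,704 / 720 = 38.4778 → 38.5%.

38.5%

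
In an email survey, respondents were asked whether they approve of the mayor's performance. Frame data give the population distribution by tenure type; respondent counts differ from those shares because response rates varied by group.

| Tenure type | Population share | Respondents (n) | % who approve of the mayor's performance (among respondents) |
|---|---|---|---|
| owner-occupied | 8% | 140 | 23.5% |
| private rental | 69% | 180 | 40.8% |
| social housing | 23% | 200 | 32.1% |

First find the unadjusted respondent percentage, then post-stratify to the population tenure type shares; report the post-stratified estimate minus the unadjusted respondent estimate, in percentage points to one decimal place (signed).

+4.6 percentage points

Without adjustment, the pooled respondent share is:
  (140/520)×23.5 + (180/520)×40.8 + (200/520)×32.1 = 32.7962%
Post-stratifying to population shares instead:
  0.08×23.5 + 0.69×40.8 + 0.23×32.1 = 37.415%
Difference = 37.415 − 32.7962 = 4.6188 pp.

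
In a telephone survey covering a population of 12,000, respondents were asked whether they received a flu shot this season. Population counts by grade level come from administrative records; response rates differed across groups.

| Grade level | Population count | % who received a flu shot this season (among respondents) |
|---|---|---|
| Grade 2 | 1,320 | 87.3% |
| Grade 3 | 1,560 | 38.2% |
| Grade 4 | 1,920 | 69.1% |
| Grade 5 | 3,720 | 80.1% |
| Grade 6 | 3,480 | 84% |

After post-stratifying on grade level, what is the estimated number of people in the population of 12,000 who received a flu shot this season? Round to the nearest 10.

Apply each group's respondent rate to its population count:
  Grade 2: 1,320 × 87.3% = 1152.36
  Grade 3: 1,560 × 38.2% = 595.92
  Grade 4: 1,920 × 69.1% = 1326.72
  Grade 5: 3,720 × 80.1% = 2979.72
  Grade 6: 3,480 × 84% = 2923.2
Estimated total = 8977.92 → 8,980.

8,980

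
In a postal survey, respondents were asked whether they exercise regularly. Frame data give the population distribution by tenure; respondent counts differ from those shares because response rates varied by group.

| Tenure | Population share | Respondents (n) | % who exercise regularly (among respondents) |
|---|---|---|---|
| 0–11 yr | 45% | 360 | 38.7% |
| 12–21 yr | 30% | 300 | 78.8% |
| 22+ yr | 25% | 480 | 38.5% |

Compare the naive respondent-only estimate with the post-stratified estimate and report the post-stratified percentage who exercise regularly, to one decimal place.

Without adjustment, the pooled respondent share is:
  (360/1140)×38.7 + (300/1140)×78.8 + (480/1140)×38.5 = 49.1684%
Reweighting by population tenure shares:
  0.45×38.7 + 0.3×78.8 + 0.25×38.5 = 50.68%

50.7%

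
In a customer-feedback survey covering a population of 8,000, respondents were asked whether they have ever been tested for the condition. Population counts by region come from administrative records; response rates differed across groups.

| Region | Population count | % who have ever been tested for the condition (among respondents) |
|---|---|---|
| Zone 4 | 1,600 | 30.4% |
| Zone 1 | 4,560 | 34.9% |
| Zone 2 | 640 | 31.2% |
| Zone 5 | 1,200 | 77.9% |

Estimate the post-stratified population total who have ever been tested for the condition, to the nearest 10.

Apply each group's respondent rate to its population count:
  Zone 4: 1,600 × 30.4% = 486.4
  Zone 1: 4,560 × 34.9% = 1591.44
  Zone 2: 640 × 31.2% = 199.68
  Zone 5: 1,200 × 77.9% = 934.8
Estimated total = 3212.32 → 3,210.

3,210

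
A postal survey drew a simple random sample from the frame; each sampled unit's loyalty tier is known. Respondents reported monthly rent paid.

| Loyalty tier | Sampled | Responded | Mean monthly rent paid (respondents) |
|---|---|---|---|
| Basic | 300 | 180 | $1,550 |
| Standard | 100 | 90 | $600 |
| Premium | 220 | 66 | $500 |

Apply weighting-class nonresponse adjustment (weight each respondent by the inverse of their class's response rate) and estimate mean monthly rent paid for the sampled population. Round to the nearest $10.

$1,020

Class response rates: Basic 180/300 = 60%, Standard 90/100 = 90%, Premium 66/220 = 30%.
Each respondent's weight = sampled/responded in their class; summing within a class gives n_sampled, so:
  Basic: 300 × 1550 = 465,000
  Standard: 100 × 600 = 60,000
  Premium: 220 × 500 = 110,000
Adjusted estimate = 635,000 / 620 = 1024.19 → $1,020.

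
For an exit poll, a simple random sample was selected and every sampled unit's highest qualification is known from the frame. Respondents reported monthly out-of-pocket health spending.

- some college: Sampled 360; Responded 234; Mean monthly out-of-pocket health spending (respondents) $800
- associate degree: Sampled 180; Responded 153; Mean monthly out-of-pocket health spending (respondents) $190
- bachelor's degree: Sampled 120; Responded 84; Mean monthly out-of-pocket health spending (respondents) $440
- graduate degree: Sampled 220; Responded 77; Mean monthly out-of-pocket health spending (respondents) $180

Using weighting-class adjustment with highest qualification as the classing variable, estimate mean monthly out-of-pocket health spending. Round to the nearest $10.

$470

Response rates by class: some college 234/360 = 65%, associate degree 153/180 = 85%, bachelor's degree 84/120 = 70%, graduate degree 77/220 = 35%.
Each respondent's weight = sampled/responded in their class; summing within a class gives n_sampled, so:
  some college: 360 × 800 = 288,000
  associate degree: 180 × 190 = 34,200
  bachelor's degree: 120 × 440 = 52,800
  graduate degree: 220 × 180 = 39,600
Adjusted estimate = 414,600 / 880 = 471.136 → $470.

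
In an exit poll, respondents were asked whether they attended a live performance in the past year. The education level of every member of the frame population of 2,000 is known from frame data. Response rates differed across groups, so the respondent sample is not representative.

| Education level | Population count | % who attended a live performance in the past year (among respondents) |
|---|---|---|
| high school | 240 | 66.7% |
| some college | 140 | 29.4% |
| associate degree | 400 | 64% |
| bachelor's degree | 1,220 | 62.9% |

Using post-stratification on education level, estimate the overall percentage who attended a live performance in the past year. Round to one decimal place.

Reweight to the known education level distribution:
  high school: (240/2,000) × 66.7 = 8.004
  some college: (140/2,000) × 29.4 = 2.058
  associate degree: (400/2,000) × 64 = 12.8
  bachelor's degree: (1,220/2,000) × 62.9 = 38.369
Post-stratified estimate = 61.231 → 61.2%.

61.2%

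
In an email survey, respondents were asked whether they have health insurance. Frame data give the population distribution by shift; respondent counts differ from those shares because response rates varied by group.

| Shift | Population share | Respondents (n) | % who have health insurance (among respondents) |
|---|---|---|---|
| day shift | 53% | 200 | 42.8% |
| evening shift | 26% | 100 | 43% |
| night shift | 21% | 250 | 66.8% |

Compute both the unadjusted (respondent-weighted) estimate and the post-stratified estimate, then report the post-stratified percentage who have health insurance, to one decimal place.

47.9%

Without adjustment, the pooled respondent share is:
  (200/550)×42.8 + (100/550)×43 + (250/550)×66.8 = 53.7455%
Post-stratified estimate weights by population shares:
  0.53×42.8 + 0.26×43 + 0.21×66.8 = 47.892%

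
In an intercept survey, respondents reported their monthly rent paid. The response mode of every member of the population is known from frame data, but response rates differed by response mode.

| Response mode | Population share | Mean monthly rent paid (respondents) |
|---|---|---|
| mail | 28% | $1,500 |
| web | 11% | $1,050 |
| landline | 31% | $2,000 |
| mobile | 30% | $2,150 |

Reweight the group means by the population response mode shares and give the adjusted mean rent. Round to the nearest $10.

Post-stratification weights by population share, not respondent share:
  mail: 0.28 × 1500 = 420
  web: 0.11 × 1050 = 115.5
  landline: 0.31 × 2000 = 620
  mobile: 0.3 × 2150 = 645
Post-stratified estimate = 1800.5 → $1,800.

$1,800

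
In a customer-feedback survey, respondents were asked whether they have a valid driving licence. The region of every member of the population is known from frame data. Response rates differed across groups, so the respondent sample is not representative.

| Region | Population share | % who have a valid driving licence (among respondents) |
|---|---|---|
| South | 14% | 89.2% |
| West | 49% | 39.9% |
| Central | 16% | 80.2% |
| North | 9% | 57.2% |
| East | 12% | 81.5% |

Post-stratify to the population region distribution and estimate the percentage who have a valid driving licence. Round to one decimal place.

59.8%

Reweight to the known region distribution:
  South: 0.14 × 89.2 = 12.488
  West: 0.49 × 39.9 = 19.551
  Central: 0.16 × 80.2 = 12.832
  North: 0.09 × 57.2 = 5.148
  East: 0.12 × 81.5 = 9.78
Post-stratified estimate = 59.799 → 59.8%.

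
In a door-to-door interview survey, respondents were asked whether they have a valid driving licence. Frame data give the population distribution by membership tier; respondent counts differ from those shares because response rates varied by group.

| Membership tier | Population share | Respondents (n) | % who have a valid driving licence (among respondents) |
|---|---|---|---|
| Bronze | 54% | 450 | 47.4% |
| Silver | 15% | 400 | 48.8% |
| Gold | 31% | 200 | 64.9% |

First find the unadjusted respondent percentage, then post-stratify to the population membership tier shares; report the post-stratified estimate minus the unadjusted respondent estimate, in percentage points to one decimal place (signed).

+1.8 percentage points

Naive respondent-only estimate (weights = respondent counts):
  (450/1050)×47.4 + (400/1050)×48.8 + (200/1050)×64.9 = 51.2667%
Post-stratifying to population shares instead:
  0.54×47.4 + 0.15×48.8 + 0.31×64.9 = 53.035%
Difference = 53.035 − 51.2667 = 1.7683 pp.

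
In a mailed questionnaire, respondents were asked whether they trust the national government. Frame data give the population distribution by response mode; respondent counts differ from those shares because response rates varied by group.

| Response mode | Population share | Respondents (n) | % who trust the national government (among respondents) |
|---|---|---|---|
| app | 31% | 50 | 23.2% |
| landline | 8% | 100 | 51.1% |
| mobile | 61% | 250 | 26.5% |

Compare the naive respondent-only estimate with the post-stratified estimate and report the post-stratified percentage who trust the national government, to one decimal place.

27.4%

Unadjusted (pooled respondent) estimate weights by respondent counts:
  (50/400)×23.2 + (100/400)×51.1 + (250/400)×26.5 = 32.2375%
Post-stratified estimate weights by population shares:
  0.31×23.2 + 0.08×51.1 + 0.61×26.5 = 27.445%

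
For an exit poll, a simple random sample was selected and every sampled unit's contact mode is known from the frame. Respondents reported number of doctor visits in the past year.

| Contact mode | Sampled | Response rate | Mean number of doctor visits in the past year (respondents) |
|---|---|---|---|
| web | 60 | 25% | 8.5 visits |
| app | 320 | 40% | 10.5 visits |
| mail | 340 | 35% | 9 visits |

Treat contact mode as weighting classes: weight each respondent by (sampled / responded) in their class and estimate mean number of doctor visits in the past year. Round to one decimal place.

Weighting each respondent by the inverse class response rate inflates each class back to its sampled size, so the class weight is n_sampled:
  web: 60 × 8.5 = 510
  app: 320 × 10.5 = 3360
  mail: 340 × 9 = 3060
Adjusted estimate = 6930 / 720 = 9.625 → 9.6.

9.6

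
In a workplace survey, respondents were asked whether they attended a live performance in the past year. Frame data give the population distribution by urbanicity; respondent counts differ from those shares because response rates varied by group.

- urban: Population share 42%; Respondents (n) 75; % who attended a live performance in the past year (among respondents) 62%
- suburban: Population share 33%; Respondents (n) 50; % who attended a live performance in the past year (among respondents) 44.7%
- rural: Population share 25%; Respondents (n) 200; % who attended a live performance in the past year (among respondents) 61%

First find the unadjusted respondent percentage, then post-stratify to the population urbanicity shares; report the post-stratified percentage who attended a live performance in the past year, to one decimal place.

56.0%

Naive respondent-only estimate (weights = respondent counts):
  (75/325)×62 + (50/325)×44.7 + (200/325)×61 = 58.7231%
Post-stratifying to population shares instead:
  0.42×62 + 0.33×44.7 + 0.25×61 = 56.041%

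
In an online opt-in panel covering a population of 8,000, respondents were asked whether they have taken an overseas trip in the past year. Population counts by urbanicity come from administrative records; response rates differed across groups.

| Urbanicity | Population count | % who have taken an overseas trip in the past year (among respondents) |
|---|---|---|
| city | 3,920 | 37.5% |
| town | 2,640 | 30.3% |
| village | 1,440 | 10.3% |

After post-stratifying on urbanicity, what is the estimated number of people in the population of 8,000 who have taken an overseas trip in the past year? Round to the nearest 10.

2,420

Estimated count per cell = population count × respondent percentage:
  city: 3,920 × 37.5% = 1470
  town: 2,640 × 30.3% = 799.92
  village: 1,440 × 10.3% = 148.32
Estimated total = 2418.24 → 2,420.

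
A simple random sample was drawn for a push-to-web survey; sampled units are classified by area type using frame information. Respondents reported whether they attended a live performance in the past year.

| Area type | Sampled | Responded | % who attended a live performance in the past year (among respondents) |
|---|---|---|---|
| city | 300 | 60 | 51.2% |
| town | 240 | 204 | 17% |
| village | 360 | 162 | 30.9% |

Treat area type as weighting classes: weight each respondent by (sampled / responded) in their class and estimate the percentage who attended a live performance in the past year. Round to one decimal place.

Response rates by class: city 60/300 = 20%, town 204/240 = 85%, village 162/360 = 45%.
Weighting each respondent by the inverse class response rate inflates each class back to its sampled size, so the class weight is n_sampled:
  city: 300 × 51.2 = 15,360
  town: 240 × 17 = 4080
  village: 360 × 30.9 = 11,124
Adjusted estimate = 30,564 / 900 = 33.96 → 34.0%.

34.0%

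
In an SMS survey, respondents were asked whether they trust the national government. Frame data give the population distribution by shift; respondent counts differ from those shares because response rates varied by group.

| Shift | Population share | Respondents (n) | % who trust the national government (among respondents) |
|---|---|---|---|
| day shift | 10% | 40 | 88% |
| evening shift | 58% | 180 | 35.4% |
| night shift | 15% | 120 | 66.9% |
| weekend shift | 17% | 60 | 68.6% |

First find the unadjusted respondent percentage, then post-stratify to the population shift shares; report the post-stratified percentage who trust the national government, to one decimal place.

51.0%

Unadjusted (pooled respondent) estimate weights by respondent counts:
  (40/400)×88 + (180/400)×35.4 + (120/400)×66.9 + (60/400)×68.6 = 55.09%
Reweighting by population shift shares:
  0.1×88 + 0.58×35.4 + 0.15×66.9 + 0.17×68.6 = 51.029%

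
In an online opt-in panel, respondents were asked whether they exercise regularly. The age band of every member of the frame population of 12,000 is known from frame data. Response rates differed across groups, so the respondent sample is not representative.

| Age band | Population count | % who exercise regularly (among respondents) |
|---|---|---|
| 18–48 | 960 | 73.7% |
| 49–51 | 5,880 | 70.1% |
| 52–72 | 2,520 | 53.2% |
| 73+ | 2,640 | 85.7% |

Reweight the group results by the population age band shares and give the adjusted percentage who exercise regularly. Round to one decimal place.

Weight each group's respondent value by its population share:
  18–48: (960/12,000) × 73.7 = 5.896
  49–51: (5,880/12,000) × 70.1 = 34.349
  52–72: (2,520/12,000) × 53.2 = 11.172
  73+: (2,640/12,000) × 85.7 = 18.854
Post-stratified estimate = 70.271 → 70.3%.

70.3%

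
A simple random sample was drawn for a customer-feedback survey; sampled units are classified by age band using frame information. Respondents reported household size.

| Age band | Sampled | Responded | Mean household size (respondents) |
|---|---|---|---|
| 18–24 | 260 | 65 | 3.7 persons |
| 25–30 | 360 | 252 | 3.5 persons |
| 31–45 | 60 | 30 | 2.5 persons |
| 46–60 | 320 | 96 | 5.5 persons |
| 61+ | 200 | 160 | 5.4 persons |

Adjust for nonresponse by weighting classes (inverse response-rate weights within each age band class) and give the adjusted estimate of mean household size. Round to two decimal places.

Class response rates: 18–24 65/260 = 25%, 25–30 252/360 = 70%, 31–45 30/60 = 50%, 46–60 96/320 = 30%, 61+ 160/200 = 80%.
With weight = n_sampled/n_responded per class, the weighted class total is n_sampled:
  18–24: 260 × 3.7 = 962
  25–30: 360 × 3.5 = 1260
  31–45: 60 × 2.5 = 150
  46–60: 320 × 5.5 = 1760
  61+: 200 × 5.4 = 1080
Adjusted estimate = 5212 / 1,200 = 4.34333 → 4.34.

4.34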